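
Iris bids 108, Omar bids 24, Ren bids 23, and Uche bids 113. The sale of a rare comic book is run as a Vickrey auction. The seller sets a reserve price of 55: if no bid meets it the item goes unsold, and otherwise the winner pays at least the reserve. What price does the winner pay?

Bids in descending order: Uche 113, then Iris 108, then Omar 24, then Ren 23.
Uche has the highest bid, so Uche wins.
The second-highest bid is 108, which exceeds the reserve, so that sets the price.

108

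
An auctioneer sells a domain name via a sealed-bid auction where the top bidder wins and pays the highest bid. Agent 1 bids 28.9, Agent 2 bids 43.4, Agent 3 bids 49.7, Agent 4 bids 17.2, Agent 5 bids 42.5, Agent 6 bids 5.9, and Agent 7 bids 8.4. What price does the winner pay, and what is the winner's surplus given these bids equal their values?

Ranking the bids: Agent 3 49.7; Agent 2 43.4; Agent 5 42.5; Agent 1 28.9; Agent 4 17.2; Agent 7 8.4; Agent 6 5.9.
Agent 3 is the highest bidder, so Agent 3 wins.
Under the first-price rule, the price is the highest bid: 49.7.
Surplus = 49.7 − 49.7 = 0.0.

The winner pays 49.7 for a surplus of 0.0.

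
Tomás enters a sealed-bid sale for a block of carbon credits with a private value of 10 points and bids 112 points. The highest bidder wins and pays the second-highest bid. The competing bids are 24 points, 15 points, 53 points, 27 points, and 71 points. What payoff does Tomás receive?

Tomás's payoff: -61 points.

Highest competing bid: 71 points.
Tomás's bid 112 points is the highest overall, so Tomás wins and pays the second-highest bid, 71 points.
Payoff = value − price = 10 points − 71 points = -61 points.
Overbidding won the item at a price above value — truthful bidding would have avoided this loss.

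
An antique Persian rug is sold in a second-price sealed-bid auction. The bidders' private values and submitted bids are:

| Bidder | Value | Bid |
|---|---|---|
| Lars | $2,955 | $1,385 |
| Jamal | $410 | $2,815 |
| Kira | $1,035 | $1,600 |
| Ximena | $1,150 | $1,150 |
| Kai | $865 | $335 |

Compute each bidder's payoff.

Payoffs: Lars $0, Jamal -$1,190, Kira $0, Ximena $0, Kai $0.

Ordered from highest: Jamal $2,815, then Kira $1,600, then Lars $1,385, then Ximena $1,150, then Kai $335.
Jamal has the top bid and wins; the price is the second-highest bid, $1,600.
Jamal's payoff = $410 − $1,600 = -$1,190. All other bidders lose, so their payoff is 0.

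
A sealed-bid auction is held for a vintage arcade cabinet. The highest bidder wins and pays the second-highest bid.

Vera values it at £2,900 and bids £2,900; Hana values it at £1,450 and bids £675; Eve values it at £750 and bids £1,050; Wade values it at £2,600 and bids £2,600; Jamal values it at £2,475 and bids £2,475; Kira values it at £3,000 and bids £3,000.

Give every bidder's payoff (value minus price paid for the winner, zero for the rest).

Vera £0, Hana £0, Eve £0, Wade £0, Jamal £0, Kira £100.

Sorted high to low: Kira £3,000 > Vera £2,900 > Wade £2,600 > Jamal £2,475 > Eve £1,050 > Hana £675.
Kira has the top bid and wins; the price is the second-highest bid, £2,900.
Kira's payoff = £3,000 − £2,900 = £100. All other bidders lose, so their payoff is 0.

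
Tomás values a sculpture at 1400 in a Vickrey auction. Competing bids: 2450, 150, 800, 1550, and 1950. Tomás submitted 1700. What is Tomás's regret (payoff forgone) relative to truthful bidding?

0

The highest competing bid is 2450.
Bidding truthfully at 1400: the top bid is 2450 (a rival), so Tomás loses. Payoff = 0.
Bidding 1700: the top bid is 2450 (a rival), so Tomás loses. Payoff = 0.
Regret = truthful payoff − actual payoff = 0 − 0 = 0.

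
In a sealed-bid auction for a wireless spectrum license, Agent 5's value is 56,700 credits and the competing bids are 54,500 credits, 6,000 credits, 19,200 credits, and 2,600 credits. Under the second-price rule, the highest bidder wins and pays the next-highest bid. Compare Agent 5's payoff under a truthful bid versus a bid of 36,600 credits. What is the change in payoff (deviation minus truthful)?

-2,200 credits

The highest competing bid is 54,500 credits.
Bidding truthfully at 56,700 credits: Agent 5 has the top bid, wins, and pays the second-highest bid 54,500 credits. Payoff = 56,700 credits − 54,500 credits = 2,200 credits.
Bidding 36,600 credits: the top bid is 54,500 credits (a rival), so Agent 5 loses. Payoff = 0 credits.
Change = 0 credits − 2,200 credits = -2,200 credits.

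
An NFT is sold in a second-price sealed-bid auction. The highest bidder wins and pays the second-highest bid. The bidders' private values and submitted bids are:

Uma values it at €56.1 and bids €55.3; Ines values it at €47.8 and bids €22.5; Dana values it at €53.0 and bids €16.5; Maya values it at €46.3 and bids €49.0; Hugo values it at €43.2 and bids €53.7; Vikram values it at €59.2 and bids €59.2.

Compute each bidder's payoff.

Ordered from highest: Vikram €59.2 > Uma €55.3 > Hugo €53.7 > Maya €49.0 > Ines €22.5 > Dana €16.5.
Vikram has the top bid and wins; the price is the second-highest bid, €55.3.
Vikram's payoff = €59.2 − €55.3 = €3.9. All other bidders lose, so their payoff is 0.

Uma €0.0, Ines €0.0, Dana €0.0, Maya €0.0, Hugo €0.0, Vikram €3.9.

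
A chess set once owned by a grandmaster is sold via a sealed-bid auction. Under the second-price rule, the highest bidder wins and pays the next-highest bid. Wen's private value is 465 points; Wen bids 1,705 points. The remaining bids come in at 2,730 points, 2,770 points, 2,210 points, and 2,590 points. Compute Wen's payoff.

Wen's payoff: 0 points.

Highest competing bid: 2,770 points.
Wen's bid 1,705 points is not the highest, so Wen loses, pays nothing, and earns zero payoff.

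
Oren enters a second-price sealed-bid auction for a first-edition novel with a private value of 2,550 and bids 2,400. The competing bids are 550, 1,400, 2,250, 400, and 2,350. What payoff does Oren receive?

Payoff = 200.

Highest competing bid: 2,350.
Oren's bid 2,400 is the highest overall, so Oren wins and pays the second-highest bid, 2,350.
Payoff = value − price = 2,550 − 2,350 = 200.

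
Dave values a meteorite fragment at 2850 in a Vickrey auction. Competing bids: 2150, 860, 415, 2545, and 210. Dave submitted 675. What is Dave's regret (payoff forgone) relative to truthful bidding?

The highest competing bid is 2545.
Bidding truthfully at 2850: Dave has the top bid, wins, and pays the second-highest bid 2545. Payoff = 2850 − 2545 = 305.
Bidding 675: the top bid is 2545 (a rival), so Dave loses. Payoff = 0.
Regret = truthful payoff − actual payoff = 305 − 0 = 305.

Regret: 305.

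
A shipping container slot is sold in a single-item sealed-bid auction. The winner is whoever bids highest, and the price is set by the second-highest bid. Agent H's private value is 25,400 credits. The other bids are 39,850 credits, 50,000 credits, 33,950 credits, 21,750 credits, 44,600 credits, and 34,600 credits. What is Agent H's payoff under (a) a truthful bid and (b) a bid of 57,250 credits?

The highest competing bid is 50,000 credits.
Bidding truthfully at 25,400 credits: the top bid is 50,000 credits (a rival), so Agent H loses. Payoff = 0 credits.
Bidding 57,250 credits: Agent H has the top bid, wins, and pays the second-highest bid 50,000 credits. Payoff = 25,400 credits − 50,000 credits = -24,600 credits.
This is the dominant-strategy logic: truthful bidding weakly beats any alternative.

(a) 0 credits  (b) -24,600 credits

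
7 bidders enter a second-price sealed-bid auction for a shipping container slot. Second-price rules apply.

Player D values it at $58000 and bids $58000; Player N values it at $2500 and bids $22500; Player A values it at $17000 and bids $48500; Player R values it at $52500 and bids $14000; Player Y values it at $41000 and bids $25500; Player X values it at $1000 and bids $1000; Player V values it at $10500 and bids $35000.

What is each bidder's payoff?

Player D $9500, Player N $0, Player A $0, Player R $0, Player Y $0, Player X $0, Player V $0.

Sorted high to low: Player D $58000; Player A $48500; Player V $35000; Player Y $25500; Player N $22500; Player R $14000; Player X $1000.
Player D has the top bid and wins; the price is the second-highest bid, $48500.
Player D's payoff = $58000 − $48500 = $9500. All other bidders lose, so their payoff is 0.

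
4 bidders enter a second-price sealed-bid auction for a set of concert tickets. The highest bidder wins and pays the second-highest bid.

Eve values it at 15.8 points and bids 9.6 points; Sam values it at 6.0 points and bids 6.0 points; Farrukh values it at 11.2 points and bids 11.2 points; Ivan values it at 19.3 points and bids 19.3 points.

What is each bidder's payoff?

Ranking the bids: Ivan 19.3 points, then Farrukh 11.2 points, then Eve 9.6 points, then Sam 6.0 points.
Ivan has the top bid and wins; the price is the second-highest bid, 11.2 points.
Ivan's payoff = 19.3 points − 11.2 points = 8.1 points. All other bidders lose, so their payoff is 0.

Payoffs: Eve 0.0 points, Sam 0.0 points, Farrukh 0.0 points, Ivan 8.1 points.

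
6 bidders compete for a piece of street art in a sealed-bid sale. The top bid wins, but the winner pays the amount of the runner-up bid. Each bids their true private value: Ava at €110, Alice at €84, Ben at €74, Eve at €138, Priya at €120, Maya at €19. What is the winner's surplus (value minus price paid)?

Winner's surplus: €18.

Sorted high to low: Eve €138 > Priya €120 > Ava €110 > Alice €84 > Ben €74 > Maya €19.
Eve wins with the top bid and pays the second-highest, €120.
Surplus = €138 − €120 = €18.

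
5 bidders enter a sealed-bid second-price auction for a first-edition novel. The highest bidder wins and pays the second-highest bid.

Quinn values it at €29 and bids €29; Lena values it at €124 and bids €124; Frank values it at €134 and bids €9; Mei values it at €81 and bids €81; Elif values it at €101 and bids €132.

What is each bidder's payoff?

Bids in descending order: Elif €132, then Lena €124, then Mei €81, then Quinn €29, then Frank €9.
Elif has the top bid and wins; the price is the second-highest bid, €124.
Elif's payoff = €101 − €124 = -€23. All other bidders lose, so their payoff is 0.

Payoffs: Quinn €0, Lena €0, Frank €0, Mei €0, Elif -€23.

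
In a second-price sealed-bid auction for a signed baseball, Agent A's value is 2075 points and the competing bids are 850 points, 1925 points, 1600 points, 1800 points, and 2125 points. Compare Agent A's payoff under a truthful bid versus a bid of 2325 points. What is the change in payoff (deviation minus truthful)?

Payoff change: -50 points.

The highest competing bid is 2125 points.
Bidding truthfully at 2075 points: the top bid is 2125 points (a rival), so Agent A loses. Payoff = 0 points.
Bidding 2325 points: Agent A has the top bid, wins, and pays the second-highest bid 2125 points. Payoff = 2075 points − 2125 points = -50 points.
Change = -50 points − 0 points = -50 points.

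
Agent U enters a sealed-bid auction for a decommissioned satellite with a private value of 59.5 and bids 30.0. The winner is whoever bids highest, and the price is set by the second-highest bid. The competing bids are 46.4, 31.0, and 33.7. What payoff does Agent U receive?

Payoff = 0.0.

Highest competing bid: 46.4.
Agent U's bid 30.0 is not the highest, so Agent U loses, pays nothing, and earns zero payoff.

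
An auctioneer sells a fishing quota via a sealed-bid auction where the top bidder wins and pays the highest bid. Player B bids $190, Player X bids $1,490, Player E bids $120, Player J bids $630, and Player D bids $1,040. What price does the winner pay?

The winner pays $1,490.

Ranking the bids: Player X $1,490, then Player D $1,040, then Player J $630, then Player B $190, then Player E $120.
Player X is the highest bidder, so Player X wins.
Under the first-price rule, the price is the highest bid: $1,490.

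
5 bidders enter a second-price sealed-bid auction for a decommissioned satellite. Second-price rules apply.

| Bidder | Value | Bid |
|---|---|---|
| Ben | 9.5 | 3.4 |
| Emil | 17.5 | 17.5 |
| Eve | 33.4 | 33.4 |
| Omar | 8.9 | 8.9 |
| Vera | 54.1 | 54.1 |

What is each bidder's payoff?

Bids in descending order: Vera 54.1; Eve 33.4; Emil 17.5; Omar 8.9; Ben 3.4.
Vera has the top bid and wins; the price is the second-highest bid, 33.4.
Vera's payoff = 54.1 − 33.4 = 20.7. All other bidders lose, so their payoff is 0.

Ben 0.0, Emil 0.0, Eve 0.0, Omar 0.0, Vera 20.7.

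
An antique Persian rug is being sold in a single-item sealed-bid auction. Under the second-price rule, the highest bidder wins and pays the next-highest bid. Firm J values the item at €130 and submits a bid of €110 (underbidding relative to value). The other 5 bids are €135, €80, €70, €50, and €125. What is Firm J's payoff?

Firm J's payoff: €0.

Highest competing bid: €135.
Firm J's bid €110 is not the highest, so Firm J loses, pays nothing, and earns zero payoff.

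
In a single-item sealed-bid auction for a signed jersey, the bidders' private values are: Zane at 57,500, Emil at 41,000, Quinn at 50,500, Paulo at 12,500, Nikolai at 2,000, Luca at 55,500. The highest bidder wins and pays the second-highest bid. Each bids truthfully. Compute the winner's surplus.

Surplus = 2,000.

Bids in descending order: Zane 57,500, then Luca 55,500, then Quinn 50,500, then Emil 41,000, then Paulo 12,500, then Nikolai 2,000.
Zane wins with the top bid and pays the second-highest, 55,500.
Surplus = 57,500 − 55,500 = 2,000.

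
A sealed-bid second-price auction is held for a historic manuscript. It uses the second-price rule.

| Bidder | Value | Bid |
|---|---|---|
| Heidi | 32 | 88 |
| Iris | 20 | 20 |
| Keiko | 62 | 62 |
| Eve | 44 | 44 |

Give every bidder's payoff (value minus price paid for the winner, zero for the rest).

Bids in descending order: Heidi 88 > Keiko 62 > Eve 44 > Iris 20.
Heidi has the top bid and wins; the price is the second-highest bid, 62.
Heidi's payoff = 32 − 62 = -30. All other bidders lose, so their payoff is 0.

Heidi -30, Iris 0, Keiko 0, Eve 0.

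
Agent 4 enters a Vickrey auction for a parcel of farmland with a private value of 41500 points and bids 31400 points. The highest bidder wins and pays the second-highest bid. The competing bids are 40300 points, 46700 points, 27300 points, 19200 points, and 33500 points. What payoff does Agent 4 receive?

Highest competing bid: 46700 points.
Agent 4's bid 31400 points is not the highest, so Agent 4 loses, pays nothing, and earns zero payoff.

Payoff = 0 points.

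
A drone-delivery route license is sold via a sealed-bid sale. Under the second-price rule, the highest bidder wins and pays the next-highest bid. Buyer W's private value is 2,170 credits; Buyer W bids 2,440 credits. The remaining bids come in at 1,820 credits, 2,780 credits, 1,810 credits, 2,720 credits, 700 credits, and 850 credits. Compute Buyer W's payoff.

Highest competing bid: 2,780 credits.
Buyer W's bid 2,440 credits is not the highest, so Buyer W loses, pays nothing, and earns zero payoff.

Buyer W's payoff: 0 credits.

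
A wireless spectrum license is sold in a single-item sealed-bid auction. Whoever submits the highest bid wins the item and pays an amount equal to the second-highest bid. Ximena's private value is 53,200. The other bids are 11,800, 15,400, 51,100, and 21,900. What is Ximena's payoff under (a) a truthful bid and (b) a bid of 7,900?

Truthful: 2,100; alternative: 0.

The highest competing bid is 51,100.
Bidding truthfully at 53,200: Ximena has the top bid, wins, and pays the second-highest bid 51,100. Payoff = 53,200 − 51,100 = 2,100.
Bidding 7,900: the top bid is 51,100 (a rival), so Ximena loses. Payoff = 0.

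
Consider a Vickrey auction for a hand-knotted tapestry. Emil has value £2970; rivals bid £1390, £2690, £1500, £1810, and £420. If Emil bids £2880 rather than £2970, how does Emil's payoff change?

Change in payoff: £0.

The highest competing bid is £2690.
Bidding truthfully at £2970: Emil has the top bid, wins, and pays the second-highest bid £2690. Payoff = £2970 − £2690 = £280.
Bidding £2880: Emil has the top bid, wins, and pays the second-highest bid £2690. Payoff = £2970 − £2690 = £280.
Change = £280 − £280 = £0.
The bid only affects whether you win, not the price — here both bids land on the same side of the top rival bid, so the deviation is payoff-neutral.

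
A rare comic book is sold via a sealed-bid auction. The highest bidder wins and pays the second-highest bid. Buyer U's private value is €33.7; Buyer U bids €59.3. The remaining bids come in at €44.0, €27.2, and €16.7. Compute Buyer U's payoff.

-€10.3

Highest competing bid: €44.0.
Buyer U's bid €59.3 is the highest overall, so Buyer U wins and pays the second-highest bid, €44.0.
Payoff = value − price = €33.7 − €44.0 = -€10.3.
Overbidding won the item at a price above value — truthful bidding would have avoided this loss.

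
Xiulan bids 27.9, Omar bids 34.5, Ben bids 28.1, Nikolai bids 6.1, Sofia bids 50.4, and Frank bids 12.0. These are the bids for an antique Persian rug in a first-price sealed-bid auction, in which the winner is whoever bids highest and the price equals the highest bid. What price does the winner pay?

50.4

Sorted high to low: Sofia 50.4, then Omar 34.5, then Ben 28.1, then Xiulan 27.9, then Frank 12.0, then Nikolai 6.1.
Sofia is the highest bidder, so Sofia wins.
Under the first-price rule, the price is the highest bid: 50.4.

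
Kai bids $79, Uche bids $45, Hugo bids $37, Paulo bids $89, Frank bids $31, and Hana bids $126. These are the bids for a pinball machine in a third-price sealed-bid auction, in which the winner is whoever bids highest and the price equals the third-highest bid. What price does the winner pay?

Bids in descending order: Hana $126, then Paulo $89, then Kai $79, then Uche $45, then Hugo $37, then Frank $31.
Hana is the highest bidder, so Hana wins.
Under the third-price rule, the price is the third-highest bid: $79.

Price paid: $79.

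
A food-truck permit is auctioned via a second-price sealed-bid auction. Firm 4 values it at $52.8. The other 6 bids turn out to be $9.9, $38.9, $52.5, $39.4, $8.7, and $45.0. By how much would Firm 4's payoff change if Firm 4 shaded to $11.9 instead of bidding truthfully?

Change in payoff: -$0.3.

The highest competing bid is $52.5.
Bidding truthfully at $52.8: Firm 4 has the top bid, wins, and pays the second-highest bid $52.5. Payoff = $52.8 − $52.5 = $0.3.
Bidding $11.9: the top bid is $52.5 (a rival), so Firm 4 loses. Payoff = $0.0.
Change = $0.0 − $0.3 = -$0.3.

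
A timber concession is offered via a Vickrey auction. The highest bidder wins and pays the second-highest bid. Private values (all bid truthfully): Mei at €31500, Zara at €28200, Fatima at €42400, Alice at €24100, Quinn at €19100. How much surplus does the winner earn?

Ordered from highest: Fatima €42400, then Mei €31500, then Zara €28200, then Alice €24100, then Quinn €19100.
Fatima wins with the top bid and pays the second-highest, €31500.
Surplus = €42400 − €31500 = €10900.

Winner's surplus: €10900.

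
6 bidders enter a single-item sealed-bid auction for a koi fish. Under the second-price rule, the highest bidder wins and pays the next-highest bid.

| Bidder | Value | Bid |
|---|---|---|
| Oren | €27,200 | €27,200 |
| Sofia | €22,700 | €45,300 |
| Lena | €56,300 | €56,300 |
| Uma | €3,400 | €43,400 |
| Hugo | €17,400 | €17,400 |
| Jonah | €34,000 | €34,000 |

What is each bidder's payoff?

Oren €0, Sofia €0, Lena €11,000, Uma €0, Hugo €0, Jonah €0.

Ranking the bids: Lena €56,300; Sofia €45,300; Uma €43,400; Jonah €34,000; Oren €27,200; Hugo €17,400.
Lena has the top bid and wins; the price is the second-highest bid, €45,300.
Lena's payoff = €56,300 − €45,300 = €11,000. All other bidders lose, so their payoff is 0.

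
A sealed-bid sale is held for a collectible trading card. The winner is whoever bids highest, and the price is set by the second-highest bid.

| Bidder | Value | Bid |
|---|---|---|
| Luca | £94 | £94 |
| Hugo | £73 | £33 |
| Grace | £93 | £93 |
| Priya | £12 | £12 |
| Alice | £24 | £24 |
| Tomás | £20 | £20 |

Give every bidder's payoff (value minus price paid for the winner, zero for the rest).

Luca £1, Hugo £0, Grace £0, Priya £0, Alice £0, Tomás £0.

Sorted high to low: Luca £94 > Grace £93 > Hugo £33 > Alice £24 > Tomás £20 > Priya £12.
Luca has the top bid and wins; the price is the second-highest bid, £93.
Luca's payoff = £94 − £93 = £1. All other bidders lose, so their payoff is 0.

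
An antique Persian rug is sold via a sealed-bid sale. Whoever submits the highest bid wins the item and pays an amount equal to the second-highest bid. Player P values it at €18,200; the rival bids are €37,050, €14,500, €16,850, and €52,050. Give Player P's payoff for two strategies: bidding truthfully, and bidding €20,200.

The highest competing bid is €52,050.
Bidding truthfully at €18,200: the top bid is €52,050 (a rival), so Player P loses. Payoff = €0.
Bidding €20,200: the top bid is €52,050 (a rival), so Player P loses. Payoff = €0.
The bid only affects whether you win, not the price — here both bids land on the same side of the top rival bid, so the deviation is payoff-neutral.

(a) €0  (b) €0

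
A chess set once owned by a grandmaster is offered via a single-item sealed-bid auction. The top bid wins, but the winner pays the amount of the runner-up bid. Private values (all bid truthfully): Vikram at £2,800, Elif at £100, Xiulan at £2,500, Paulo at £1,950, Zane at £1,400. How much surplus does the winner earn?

Ordered from highest: Vikram £2,800, then Xiulan £2,500, then Paulo £1,950, then Zane £1,400, then Elif £100.
Vikram wins with the top bid and pays the second-highest, £2,500.
Surplus = £2,800 − £2,500 = £300.

£300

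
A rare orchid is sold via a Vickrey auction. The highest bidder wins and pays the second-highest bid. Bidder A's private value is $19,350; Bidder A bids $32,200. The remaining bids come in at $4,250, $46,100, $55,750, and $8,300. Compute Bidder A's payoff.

Bidder A's payoff: $0.

Highest competing bid: $55,750.
Bidder A's bid $32,200 is not the highest, so Bidder A loses, pays nothing, and earns zero payoff.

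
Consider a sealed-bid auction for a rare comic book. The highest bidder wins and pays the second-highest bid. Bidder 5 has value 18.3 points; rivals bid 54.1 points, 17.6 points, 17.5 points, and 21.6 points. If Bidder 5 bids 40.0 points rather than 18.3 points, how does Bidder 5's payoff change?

Payoff change: 0.0 points.

The highest competing bid is 54.1 points.
Bidding truthfully at 18.3 points: the top bid is 54.1 points (a rival), so Bidder 5 loses. Payoff = 0.0 points.
Bidding 40.0 points: the top bid is 54.1 points (a rival), so Bidder 5 loses. Payoff = 0.0 points.
Change = 0.0 points − 0.0 points = 0.0 points.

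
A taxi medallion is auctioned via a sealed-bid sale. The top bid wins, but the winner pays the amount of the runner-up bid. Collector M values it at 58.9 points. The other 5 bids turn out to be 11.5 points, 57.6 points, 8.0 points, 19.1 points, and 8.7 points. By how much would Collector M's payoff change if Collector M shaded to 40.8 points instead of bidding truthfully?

The highest competing bid is 57.6 points.
Bidding truthfully at 58.9 points: Collector M has the top bid, wins, and pays the second-highest bid 57.6 points. Payoff = 58.9 points − 57.6 points = 1.3 points.
Bidding 40.8 points: the top bid is 57.6 points (a rival), so Collector M loses. Payoff = 0.0 points.
Change = 0.0 points − 1.3 points = -1.3 points.
This is the dominant-strategy logic: truthful bidding weakly beats any alternative.

Payoff change: -1.3 points.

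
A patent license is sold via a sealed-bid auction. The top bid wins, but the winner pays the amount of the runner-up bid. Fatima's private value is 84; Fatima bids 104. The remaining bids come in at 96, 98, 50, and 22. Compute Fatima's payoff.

Payoff = -14.

Highest competing bid: 98.
Fatima's bid 104 is the highest overall, so Fatima wins and pays the second-highest bid, 98.
Payoff = value − price = 84 − 98 = -14.
Overbidding won the item at a price above value — truthful bidding would have avoided this loss.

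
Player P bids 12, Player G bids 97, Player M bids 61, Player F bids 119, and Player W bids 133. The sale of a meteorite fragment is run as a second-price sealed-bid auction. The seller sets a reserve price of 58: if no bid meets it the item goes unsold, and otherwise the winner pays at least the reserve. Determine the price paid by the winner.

Bids in descending order: Player W 133, then Player F 119, then Player G 97, then Player M 61, then Player P 12.
Player W has the highest bid, so Player W wins.
The second-highest bid is 119, which exceeds the reserve, so that sets the price.

The winner pays 119.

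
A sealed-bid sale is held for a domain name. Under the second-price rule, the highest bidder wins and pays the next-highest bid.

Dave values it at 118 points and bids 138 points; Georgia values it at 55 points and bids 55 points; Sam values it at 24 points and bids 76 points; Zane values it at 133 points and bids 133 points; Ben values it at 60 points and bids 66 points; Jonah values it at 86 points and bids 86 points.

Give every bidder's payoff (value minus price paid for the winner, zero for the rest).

Ranking the bids: Dave 138 points > Zane 133 points > Jonah 86 points > Sam 76 points > Ben 66 points > Georgia 55 points.
Dave has the top bid and wins; the price is the second-highest bid, 133 points.
Dave's payoff = 118 points − 133 points = -15 points. All other bidders lose, so their payoff is 0.

Dave -15 points, Georgia 0 points, Sam 0 points, Zane 0 points, Ben 0 points, Jonah 0 points.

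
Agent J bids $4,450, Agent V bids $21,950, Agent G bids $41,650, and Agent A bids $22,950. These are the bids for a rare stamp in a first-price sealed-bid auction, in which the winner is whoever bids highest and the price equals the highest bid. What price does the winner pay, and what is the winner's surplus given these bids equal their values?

Ordered from highest: Agent G $41,650; Agent A $22,950; Agent V $21,950; Agent J $4,450.
Agent G is the highest bidder, so Agent G wins.
Under the first-price rule, the price is the highest bid: $41,650.
Surplus = $41,650 − $41,650 = $0.

The winner pays $41,650 for a surplus of $0.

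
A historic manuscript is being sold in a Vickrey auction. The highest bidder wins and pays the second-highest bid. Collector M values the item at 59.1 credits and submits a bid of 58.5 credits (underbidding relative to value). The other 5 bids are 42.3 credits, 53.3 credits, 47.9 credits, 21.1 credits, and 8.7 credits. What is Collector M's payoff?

Collector M's payoff: 5.8 credits.

Highest competing bid: 53.3 credits.
Collector M's bid 58.5 credits is the highest overall, so Collector M wins and pays the second-highest bid, 53.3 credits.
Payoff = value − price = 59.1 credits − 53.3 credits = 5.8 credits.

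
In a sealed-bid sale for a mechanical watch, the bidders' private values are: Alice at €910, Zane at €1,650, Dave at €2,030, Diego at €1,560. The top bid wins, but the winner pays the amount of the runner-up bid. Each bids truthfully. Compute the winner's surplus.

Ranking the bids: Dave €2,030; Zane €1,650; Diego €1,560; Alice €910.
Dave wins with the top bid and pays the second-highest, €1,650.
Surplus = €2,030 − €1,650 = €380.

€380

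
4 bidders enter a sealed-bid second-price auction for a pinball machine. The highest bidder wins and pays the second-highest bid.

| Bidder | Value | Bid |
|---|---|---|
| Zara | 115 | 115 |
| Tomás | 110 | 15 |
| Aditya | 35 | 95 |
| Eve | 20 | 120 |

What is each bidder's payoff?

Zara 0, Tomás 0, Aditya 0, Eve -95.

Sorted high to low: Eve 120 > Zara 115 > Aditya 95 > Tomás 15.
Eve has the top bid and wins; the price is the second-highest bid, 115.
Eve's payoff = 20 − 115 = -95. All other bidders lose, so their payoff is 0.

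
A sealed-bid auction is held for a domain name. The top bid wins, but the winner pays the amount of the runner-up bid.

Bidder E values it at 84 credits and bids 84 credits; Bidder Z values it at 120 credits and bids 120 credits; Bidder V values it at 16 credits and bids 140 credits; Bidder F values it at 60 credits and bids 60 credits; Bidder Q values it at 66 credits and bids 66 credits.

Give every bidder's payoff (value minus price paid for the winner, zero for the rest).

Payoffs: Bidder E 0 credits, Bidder Z 0 credits, Bidder V -104 credits, Bidder F 0 credits, Bidder Q 0 credits.

Ordered from highest: Bidder V 140 credits, then Bidder Z 120 credits, then Bidder E 84 credits, then Bidder Q 66 credits, then Bidder F 60 credits.
Bidder V has the top bid and wins; the price is the second-highest bid, 120 credits.
Bidder V's payoff = 16 credits − 120 credits = -104 credits. All other bidders lose, so their payoff is 0.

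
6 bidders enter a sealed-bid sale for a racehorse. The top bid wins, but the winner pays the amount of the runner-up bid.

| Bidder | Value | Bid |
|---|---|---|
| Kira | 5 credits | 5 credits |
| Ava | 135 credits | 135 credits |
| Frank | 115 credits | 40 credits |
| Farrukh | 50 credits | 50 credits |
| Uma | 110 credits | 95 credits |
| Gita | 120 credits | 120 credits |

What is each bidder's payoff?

Bids in descending order: Ava 135 credits > Gita 120 credits > Uma 95 credits > Farrukh 50 credits > Frank 40 credits > Kira 5 credits.
Ava has the top bid and wins; the price is the second-highest bid, 120 credits.
Ava's payoff = 135 credits − 120 credits = 15 credits. All other bidders lose, so their payoff is 0.

Payoffs: Kira 0 credits, Ava 15 credits, Frank 0 credits, Farrukh 0 credits, Uma 0 credits, Gita 0 credits.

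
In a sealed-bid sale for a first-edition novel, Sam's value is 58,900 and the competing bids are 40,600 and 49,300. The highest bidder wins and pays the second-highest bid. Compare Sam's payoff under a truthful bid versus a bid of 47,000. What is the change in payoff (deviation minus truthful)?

Change in payoff: -9,600.

The highest competing bid is 49,300.
Bidding truthfully at 58,900: Sam has the top bid, wins, and pays the second-highest bid 49,300. Payoff = 58,900 − 49,300 = 9,600.
Bidding 47,000: the top bid is 49,300 (a rival), so Sam loses. Payoff = 0.
Change = 0 − 9,600 = -9,600.
Deviating from a truthful bid can only lose payoff in a second-price auction — never gain.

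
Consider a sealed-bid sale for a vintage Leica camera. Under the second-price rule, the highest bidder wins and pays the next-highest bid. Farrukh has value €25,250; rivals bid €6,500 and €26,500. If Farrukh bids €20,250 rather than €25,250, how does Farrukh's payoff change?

Change in payoff: €0.

The highest competing bid is €26,500.
Bidding truthfully at €25,250: the top bid is €26,500 (a rival), so Farrukh loses. Payoff = €0.
Bidding €20,250: the top bid is €26,500 (a rival), so Farrukh loses. Payoff = €0.
Change = €0 − €0 = €0.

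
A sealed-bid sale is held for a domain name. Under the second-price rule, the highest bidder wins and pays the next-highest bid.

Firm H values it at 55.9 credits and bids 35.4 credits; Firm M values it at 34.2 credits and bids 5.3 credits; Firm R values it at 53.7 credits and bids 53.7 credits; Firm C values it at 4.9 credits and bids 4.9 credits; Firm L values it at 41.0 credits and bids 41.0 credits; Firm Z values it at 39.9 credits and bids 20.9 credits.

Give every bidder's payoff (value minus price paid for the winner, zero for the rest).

Ranking the bids: Firm R 53.7 credits > Firm L 41.0 credits > Firm H 35.4 credits > Firm Z 20.9 credits > Firm M 5.3 credits > Firm C 4.9 credits.
Firm R has the top bid and wins; the price is the second-highest bid, 41.0 credits.
Firm R's payoff = 53.7 credits − 41.0 credits = 12.7 credits. All other bidders lose, so their payoff is 0.

Firm H 0.0 credits, Firm M 0.0 credits, Firm R 12.7 credits, Firm C 0.0 credits, Firm L 0.0 credits, Firm Z 0.0 credits.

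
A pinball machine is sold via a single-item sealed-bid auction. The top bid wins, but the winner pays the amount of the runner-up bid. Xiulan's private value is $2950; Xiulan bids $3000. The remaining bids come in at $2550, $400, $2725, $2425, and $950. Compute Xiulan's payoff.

Highest competing bid: $2725.
Xiulan's bid $3000 is the highest overall, so Xiulan wins and pays the second-highest bid, $2725.
Payoff = value − price = $2950 − $2725 = $225.

Xiulan's payoff: $225.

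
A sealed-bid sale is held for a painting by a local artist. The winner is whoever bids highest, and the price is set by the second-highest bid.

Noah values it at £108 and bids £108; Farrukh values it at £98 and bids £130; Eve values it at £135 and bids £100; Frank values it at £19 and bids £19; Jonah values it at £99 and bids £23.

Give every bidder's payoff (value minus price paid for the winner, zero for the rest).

Sorted high to low: Farrukh £130; Noah £108; Eve £100; Jonah £23; Frank £19.
Farrukh has the top bid and wins; the price is the second-highest bid, £108.
Farrukh's payoff = £98 − £108 = -£10. All other bidders lose, so their payoff is 0.

Payoffs: Noah £0, Farrukh -£10, Eve £0, Frank £0, Jonah £0.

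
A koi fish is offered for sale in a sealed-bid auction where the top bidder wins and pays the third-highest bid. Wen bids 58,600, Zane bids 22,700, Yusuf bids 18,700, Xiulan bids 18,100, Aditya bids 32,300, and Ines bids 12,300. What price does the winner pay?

The winner pays 22,700.

Ordered from highest: Wen 58,600, then Aditya 32,300, then Zane 22,700, then Yusuf 18,700, then Xiulan 18,100, then Ines 12,300.
Wen is the highest bidder, so Wen wins.
Under the third-price rule, the price is the third-highest bid: 22,700.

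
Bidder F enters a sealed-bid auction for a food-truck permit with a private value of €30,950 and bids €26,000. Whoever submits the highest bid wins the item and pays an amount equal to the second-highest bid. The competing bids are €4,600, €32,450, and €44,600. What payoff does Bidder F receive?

Highest competing bid: €44,600.
Bidder F's bid €26,000 is not the highest, so Bidder F loses, pays nothing, and earns zero payoff.

Bidder F's payoff: €0.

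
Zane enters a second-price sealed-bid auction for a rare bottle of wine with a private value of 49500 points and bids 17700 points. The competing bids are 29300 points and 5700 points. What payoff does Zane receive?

Highest competing bid: 29300 points.
Zane's bid 17700 points is not the highest, so Zane loses, pays nothing, and earns zero payoff.

Zane's payoff: 0 points.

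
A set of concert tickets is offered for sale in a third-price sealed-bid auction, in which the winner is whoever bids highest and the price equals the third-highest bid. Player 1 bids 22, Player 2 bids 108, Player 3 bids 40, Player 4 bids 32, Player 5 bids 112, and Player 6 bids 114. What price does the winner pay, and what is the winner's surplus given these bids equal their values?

The winner pays 108 for a surplus of 6.

Ranking the bids: Player 6 114; Player 5 112; Player 2 108; Player 3 40; Player 4 32; Player 1 22.
Player 6 is the highest bidder, so Player 6 wins.
Under the third-price rule, the price is the third-highest bid: 108.
Surplus = 114 − 108 = 6.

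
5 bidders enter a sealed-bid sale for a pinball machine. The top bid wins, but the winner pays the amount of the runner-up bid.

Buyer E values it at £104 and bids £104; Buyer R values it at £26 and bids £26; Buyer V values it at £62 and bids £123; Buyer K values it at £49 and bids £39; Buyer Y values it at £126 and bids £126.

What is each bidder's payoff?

Payoffs: Buyer E £0, Buyer R £0, Buyer V £0, Buyer K £0, Buyer Y £3.

Ordered from highest: Buyer Y £126, then Buyer V £123, then Buyer E £104, then Buyer K £39, then Buyer R £26.
Buyer Y has the top bid and wins; the price is the second-highest bid, £123.
Buyer Y's payoff = £126 − £123 = £3. All other bidders lose, so their payoff is 0.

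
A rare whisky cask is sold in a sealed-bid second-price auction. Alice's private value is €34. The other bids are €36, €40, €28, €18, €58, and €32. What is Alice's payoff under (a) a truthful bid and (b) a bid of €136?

(a) €0  (b) -€24

The highest competing bid is €58.
Bidding truthfully at €34: the top bid is €58 (a rival), so Alice loses. Payoff = €0.
Bidding €136: Alice has the top bid, wins, and pays the second-highest bid €58. Payoff = €34 − €58 = -€24.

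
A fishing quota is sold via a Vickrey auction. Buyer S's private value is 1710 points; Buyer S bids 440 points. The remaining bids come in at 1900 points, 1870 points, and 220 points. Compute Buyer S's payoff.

0 points

Highest competing bid: 1900 points.
Buyer S's bid 440 points is not the highest, so Buyer S loses, pays nothing, and earns zero payoff.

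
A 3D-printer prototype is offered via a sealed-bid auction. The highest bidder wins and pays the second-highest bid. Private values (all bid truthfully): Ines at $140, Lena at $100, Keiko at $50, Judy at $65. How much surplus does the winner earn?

Ordered from highest: Ines $140 > Lena $100 > Judy $65 > Keiko $50.
Ines wins with the top bid and pays the second-highest, $100.
Surplus = $140 − $100 = $40.

Surplus = $40.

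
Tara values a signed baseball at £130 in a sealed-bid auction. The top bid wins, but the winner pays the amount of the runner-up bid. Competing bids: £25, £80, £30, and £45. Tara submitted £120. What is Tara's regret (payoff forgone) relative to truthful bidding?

The highest competing bid is £80.
Bidding truthfully at £130: Tara has the top bid, wins, and pays the second-highest bid £80. Payoff = £130 − £80 = £50.
Bidding £120: Tara has the top bid, wins, and pays the second-highest bid £80. Payoff = £130 − £80 = £50.
Regret = truthful payoff − actual payoff = £50 − £50 = £0.

Payoff forgone: £0.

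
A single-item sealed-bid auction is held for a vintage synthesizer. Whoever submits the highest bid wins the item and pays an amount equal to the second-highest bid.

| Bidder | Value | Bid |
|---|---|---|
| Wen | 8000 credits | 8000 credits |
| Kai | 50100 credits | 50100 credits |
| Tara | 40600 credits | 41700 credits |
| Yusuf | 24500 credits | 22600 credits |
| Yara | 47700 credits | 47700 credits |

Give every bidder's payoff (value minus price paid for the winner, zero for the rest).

Payoffs: Wen 0 credits, Kai 2400 credits, Tara 0 credits, Yusuf 0 credits, Yara 0 credits.

Sorted high to low: Kai 50100 credits, then Yara 47700 credits, then Tara 41700 credits, then Yusuf 22600 credits, then Wen 8000 credits.
Kai has the top bid and wins; the price is the second-highest bid, 47700 credits.
Kai's payoff = 50100 credits − 47700 credits = 2400 credits. All other bidders lose, so their payoff is 0.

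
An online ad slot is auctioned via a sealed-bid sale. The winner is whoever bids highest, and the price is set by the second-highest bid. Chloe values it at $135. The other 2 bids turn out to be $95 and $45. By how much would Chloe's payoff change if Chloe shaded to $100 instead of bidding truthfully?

The highest competing bid is $95.
Bidding truthfully at $135: Chloe has the top bid, wins, and pays the second-highest bid $95. Payoff = $135 − $95 = $40.
Bidding $100: Chloe has the top bid, wins, and pays the second-highest bid $95. Payoff = $135 − $95 = $40.
Change = $40 − $40 = $0.
The bid only affects whether you win, not the price — here both bids land on the same side of the top rival bid, so the deviation is payoff-neutral.

Change in payoff: $0.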